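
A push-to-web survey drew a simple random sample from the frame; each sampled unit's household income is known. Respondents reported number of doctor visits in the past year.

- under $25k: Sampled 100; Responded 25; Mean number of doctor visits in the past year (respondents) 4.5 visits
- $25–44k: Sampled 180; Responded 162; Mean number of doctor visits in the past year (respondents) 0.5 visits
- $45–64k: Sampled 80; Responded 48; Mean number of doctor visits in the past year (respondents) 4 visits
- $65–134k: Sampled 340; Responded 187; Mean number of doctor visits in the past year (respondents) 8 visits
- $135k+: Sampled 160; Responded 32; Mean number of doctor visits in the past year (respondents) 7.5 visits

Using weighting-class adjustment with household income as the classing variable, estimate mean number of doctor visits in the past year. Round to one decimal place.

5.6

Class response rates: under $25k 25/100 = 25%, $25–44k 162/180 = 90%, $45–64k 48/80 = 60%, $65–134k 187/340 = 55%, $135k+ 32/160 = 20%.
Weighting each respondent by the inverse class response rate inflates each class back to its sampled size, so the class weight is n_sampled:
  under $25k: 100 × 4.5 = 450
  $25–44k: 180 × 0.5 = 90
  $45–64k: 80 × 4 = 320
  $65–134k: 340 × 8 = 2720
  $135k+: 160 × 7.5 = 1200
Adjusted estimate = 4780 / 860 = 5.55814 → 5.6.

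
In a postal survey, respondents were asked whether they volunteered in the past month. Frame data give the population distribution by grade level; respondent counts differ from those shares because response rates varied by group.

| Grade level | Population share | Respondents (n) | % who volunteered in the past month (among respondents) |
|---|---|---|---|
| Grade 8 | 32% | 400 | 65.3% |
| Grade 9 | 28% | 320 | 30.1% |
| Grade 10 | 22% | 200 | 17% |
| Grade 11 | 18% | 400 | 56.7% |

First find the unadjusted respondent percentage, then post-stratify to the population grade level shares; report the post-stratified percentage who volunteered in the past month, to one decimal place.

Unadjusted (pooled respondent) estimate weights by respondent counts:
  (400/1320)×65.3 + (320/1320)×30.1 + (200/1320)×17 + (400/1320)×56.7 = 46.8424%
Post-stratifying to population shares instead:
  0.32×65.3 + 0.28×30.1 + 0.22×17 + 0.18×56.7 = 43.27%

43.3%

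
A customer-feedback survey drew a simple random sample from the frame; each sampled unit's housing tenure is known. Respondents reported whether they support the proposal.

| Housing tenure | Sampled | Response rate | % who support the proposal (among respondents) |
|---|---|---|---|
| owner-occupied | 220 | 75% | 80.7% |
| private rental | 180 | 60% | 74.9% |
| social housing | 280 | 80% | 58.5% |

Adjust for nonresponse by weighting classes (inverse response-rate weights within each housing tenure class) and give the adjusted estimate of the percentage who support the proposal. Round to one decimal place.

Weighting each respondent by the inverse class response rate inflates each class back to its sampled size, so the class weight is n_sampled:
  owner-occupied: 220 × 80.7 = 17,754
  private rental: 180 × 74.9 = 13482
  social housing: 280 × 58.5 = 16,380
Adjusted estimate = 47,616 / 680 = 70.0235 → 70.0%.

70.0%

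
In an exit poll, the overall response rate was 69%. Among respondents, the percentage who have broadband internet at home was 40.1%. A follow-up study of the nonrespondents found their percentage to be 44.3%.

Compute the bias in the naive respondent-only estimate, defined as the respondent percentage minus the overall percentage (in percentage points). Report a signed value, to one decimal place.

-1.3 percentage points

Nonresponse fraction = 1 − 0.69 = 0.31.
Bias = (nonresponse fraction) × (respondent percentage − nonrespondent percentage)
     = 0.31 × (40.1 − 44.3) = 0.31 × -4.2 = -1.302.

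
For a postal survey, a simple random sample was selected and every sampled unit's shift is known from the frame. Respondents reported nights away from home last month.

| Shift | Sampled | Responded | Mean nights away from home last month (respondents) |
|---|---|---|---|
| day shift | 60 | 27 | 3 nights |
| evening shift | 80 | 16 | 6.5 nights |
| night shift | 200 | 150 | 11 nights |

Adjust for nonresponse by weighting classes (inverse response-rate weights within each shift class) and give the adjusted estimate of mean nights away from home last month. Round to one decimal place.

Response rates by class: day shift 27/60 = 45%, evening shift 16/80 = 20%, night shift 150/200 = 75%.
Inverse-response-rate weighting restores each class to its sampled count, so class totals weight by n_sampled:
  day shift: 60 × 3 = 180
  evening shift: 80 × 6.5 = 520
  night shift: 200 × 11 = 2200
Adjusted estimate = 2900 / 340 = 8.52941 → 8.5.

8.5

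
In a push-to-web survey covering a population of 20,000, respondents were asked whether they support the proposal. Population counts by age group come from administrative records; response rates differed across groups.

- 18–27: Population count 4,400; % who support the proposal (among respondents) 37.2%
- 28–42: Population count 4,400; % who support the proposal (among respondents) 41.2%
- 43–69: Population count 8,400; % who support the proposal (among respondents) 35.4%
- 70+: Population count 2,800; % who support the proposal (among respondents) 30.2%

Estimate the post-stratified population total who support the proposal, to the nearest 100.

Estimated count per cell = population count × respondent percentage:
  18–27: 4,400 × 37.2% = 1636.8
  28–42: 4,400 × 41.2% = 1812.8
  43–69: 8,400 × 35.4% = 2973.6
  70+: 2,800 × 30.2% = 845.6
Estimated total = 7268.8 → 7,300.

7,300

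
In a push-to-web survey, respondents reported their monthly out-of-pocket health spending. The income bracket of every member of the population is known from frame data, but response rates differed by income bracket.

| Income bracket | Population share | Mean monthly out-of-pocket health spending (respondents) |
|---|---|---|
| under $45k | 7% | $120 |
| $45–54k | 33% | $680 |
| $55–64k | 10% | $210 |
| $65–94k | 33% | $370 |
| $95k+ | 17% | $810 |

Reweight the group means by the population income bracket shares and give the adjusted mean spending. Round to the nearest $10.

$510

Post-stratification weights by population share, not respondent share:
  under $45k: 0.07 × 120 = 8.4
  $45–54k: 0.33 × 680 = 224.4
  $55–64k: 0.1 × 210 = 21
  $65–94k: 0.33 × 370 = 122.1
  $95k+: 0.17 × 810 = 137.7
Post-stratified estimate = 513.6 → $510.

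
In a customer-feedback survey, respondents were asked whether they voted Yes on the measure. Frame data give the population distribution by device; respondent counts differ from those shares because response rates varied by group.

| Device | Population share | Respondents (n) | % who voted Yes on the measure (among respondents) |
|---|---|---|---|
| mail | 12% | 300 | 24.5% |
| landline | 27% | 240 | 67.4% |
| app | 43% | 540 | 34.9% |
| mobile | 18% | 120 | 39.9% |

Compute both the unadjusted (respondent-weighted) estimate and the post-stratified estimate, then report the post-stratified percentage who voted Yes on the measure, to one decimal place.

Naive respondent-only estimate (weights = respondent counts):
  (300/1200)×24.5 + (240/1200)×67.4 + (540/1200)×34.9 + (120/1200)×39.9 = 39.3%
Post-stratifying to population shares instead:
  0.12×24.5 + 0.27×67.4 + 0.43×34.9 + 0.18×39.9 = 43.327%

43.3%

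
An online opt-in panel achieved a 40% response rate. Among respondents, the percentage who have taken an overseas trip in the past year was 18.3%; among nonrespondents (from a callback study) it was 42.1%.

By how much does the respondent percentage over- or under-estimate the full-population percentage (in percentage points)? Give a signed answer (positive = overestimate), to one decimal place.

-14.3 percentage points

Nonresponse fraction = 1 − 0.4 = 0.6.
Bias = (nonresponse fraction) × (respondent percentage − nonrespondent percentage)
     = 0.6 × (18.3 − 42.1) = 0.6 × -23.8 = -14.28.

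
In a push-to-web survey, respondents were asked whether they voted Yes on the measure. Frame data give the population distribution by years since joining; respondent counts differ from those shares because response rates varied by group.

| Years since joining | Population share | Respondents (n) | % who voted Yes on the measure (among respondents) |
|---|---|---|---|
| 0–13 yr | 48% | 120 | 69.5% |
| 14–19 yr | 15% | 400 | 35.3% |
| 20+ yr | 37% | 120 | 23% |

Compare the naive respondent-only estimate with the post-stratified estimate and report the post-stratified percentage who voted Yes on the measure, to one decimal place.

47.2%

Unadjusted (pooled respondent) estimate weights by respondent counts:
  (120/640)×69.5 + (400/640)×35.3 + (120/640)×23 = 39.4062%
Post-stratified estimate weights by population shares:
  0.48×69.5 + 0.15×35.3 + 0.37×23 = 47.165%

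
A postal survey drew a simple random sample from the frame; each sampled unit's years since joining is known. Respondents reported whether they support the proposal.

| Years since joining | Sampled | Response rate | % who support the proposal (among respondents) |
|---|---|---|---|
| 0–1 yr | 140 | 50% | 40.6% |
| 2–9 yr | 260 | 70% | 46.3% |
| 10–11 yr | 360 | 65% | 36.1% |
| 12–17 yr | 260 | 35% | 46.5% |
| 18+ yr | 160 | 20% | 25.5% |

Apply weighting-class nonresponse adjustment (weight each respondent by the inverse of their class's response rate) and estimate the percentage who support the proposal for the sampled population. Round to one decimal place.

Inverse-response-rate weighting restores each class to its sampled count, so class totals weight by n_sampled:
  0–1 yr: 140 × 40.6 = 5684
  2–9 yr: 260 × 46.3 = 12,038
  10–11 yr: 360 × 36.1 = 12,996
  12–17 yr: 260 × 46.5 = 12,090
  18+ yr: 160 × 25.5 = 4080
Adjusted estimate = 46,888 / 1,180 = 39.7356 → 39.7%.

39.7%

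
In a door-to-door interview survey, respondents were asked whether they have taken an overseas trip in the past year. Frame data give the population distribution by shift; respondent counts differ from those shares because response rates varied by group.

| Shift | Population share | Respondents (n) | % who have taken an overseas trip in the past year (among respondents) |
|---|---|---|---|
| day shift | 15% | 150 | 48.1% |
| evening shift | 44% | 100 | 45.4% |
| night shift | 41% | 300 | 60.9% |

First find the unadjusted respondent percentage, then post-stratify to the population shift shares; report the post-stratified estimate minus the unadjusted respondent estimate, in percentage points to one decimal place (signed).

Naive respondent-only estimate (weights = respondent counts):
  (150/550)×48.1 + (100/550)×45.4 + (300/550)×60.9 = 54.5909%
Reweighting by population shift shares:
  0.15×48.1 + 0.44×45.4 + 0.41×60.9 = 52.16%
Difference = 52.16 − 54.5909 = -2.4309 pp.

-2.4 percentage points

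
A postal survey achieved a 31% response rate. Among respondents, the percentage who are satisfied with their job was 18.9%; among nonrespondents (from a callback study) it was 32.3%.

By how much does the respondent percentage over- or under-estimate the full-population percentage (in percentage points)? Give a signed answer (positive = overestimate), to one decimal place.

-9.2 percentage points

Nonresponse fraction = 1 − 0.31 = 0.69.
Bias = (nonresponse fraction) × (respondent percentage − nonrespondent percentage)
     = 0.69 × (18.9 − 32.3) = 0.69 × -13.4 = -9.246.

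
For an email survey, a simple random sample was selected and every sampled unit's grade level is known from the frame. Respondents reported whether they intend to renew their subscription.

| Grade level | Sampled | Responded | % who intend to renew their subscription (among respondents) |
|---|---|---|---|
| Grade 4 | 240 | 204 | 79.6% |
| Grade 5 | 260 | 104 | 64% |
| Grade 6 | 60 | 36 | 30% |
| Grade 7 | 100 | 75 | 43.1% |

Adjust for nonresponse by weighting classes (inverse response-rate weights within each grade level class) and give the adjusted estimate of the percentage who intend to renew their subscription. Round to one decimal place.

63.4%

Response rates by class: Grade 4 204/240 = 85%, Grade 5 104/260 = 40%, Grade 6 36/60 = 60%, Grade 7 75/100 = 75%.
Each respondent's weight = sampled/responded in their class; summing within a class gives n_sampled, so:
  Grade 4: 240 × 79.6 = 19,104
  Grade 5: 260 × 64 = 16,640
  Grade 6: 60 × 30 = 1800
  Grade 7: 100 × 43.1 = 4310
Adjusted estimate = 41,854 / 660 = 63.4152 → 63.4%.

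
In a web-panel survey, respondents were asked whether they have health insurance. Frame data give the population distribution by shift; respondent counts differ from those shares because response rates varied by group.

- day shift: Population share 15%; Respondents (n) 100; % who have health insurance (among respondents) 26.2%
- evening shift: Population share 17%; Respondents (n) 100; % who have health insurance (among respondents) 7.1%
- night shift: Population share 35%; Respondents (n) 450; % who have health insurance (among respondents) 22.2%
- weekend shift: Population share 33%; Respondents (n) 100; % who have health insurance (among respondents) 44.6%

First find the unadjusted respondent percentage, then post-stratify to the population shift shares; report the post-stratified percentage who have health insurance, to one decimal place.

27.6%

Unadjusted (pooled respondent) estimate weights by respondent counts:
  (100/750)×26.2 + (100/750)×7.1 + (450/750)×22.2 + (100/750)×44.6 = 23.7067%
Post-stratified estimate weights by population shares:
  0.15×26.2 + 0.17×7.1 + 0.35×22.2 + 0.33×44.6 = 27.625%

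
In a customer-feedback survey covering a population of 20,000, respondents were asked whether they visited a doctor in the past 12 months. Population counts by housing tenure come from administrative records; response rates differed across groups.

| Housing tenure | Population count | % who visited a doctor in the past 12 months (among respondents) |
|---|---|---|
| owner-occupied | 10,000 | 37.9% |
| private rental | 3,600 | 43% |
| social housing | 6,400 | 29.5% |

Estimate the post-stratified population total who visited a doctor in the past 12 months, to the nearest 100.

Estimated count per cell = population count × respondent percentage:
  owner-occupied: 10,000 × 37.9% = 3790
  private rental: 3,600 × 43% = 1548
  social housing: 6,400 × 29.5% = 1888
Estimated total = 7226 → 7,200.

7,200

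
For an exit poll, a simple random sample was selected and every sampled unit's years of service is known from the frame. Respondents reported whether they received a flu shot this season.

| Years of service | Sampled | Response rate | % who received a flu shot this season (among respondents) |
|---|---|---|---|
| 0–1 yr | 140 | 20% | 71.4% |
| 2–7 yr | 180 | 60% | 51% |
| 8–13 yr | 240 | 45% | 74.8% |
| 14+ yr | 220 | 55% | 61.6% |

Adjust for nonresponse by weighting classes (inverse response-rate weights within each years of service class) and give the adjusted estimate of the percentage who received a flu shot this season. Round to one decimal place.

With weight = n_sampled/n_responded per class, the weighted class total is n_sampled:
  0–1 yr: 140 × 71.4 = 9996
  2–7 yr: 180 × 51 = 9180
  8–13 yr: 240 × 74.8 = 17,952
  14+ yr: 220 × 61.6 = 13,552
Adjusted estimate = 50,680 / 780 = 64.9744 → 65.0%.

65.0%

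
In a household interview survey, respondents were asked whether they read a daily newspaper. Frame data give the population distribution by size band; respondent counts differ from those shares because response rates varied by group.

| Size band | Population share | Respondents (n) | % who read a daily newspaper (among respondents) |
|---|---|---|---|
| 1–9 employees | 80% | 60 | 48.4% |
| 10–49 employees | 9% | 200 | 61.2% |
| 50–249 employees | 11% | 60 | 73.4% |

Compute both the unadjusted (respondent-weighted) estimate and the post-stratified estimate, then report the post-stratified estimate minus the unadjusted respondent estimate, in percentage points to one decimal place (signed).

Naive respondent-only estimate (weights = respondent counts):
  (60/320)×48.4 + (200/320)×61.2 + (60/320)×73.4 = 61.0875%
Reweighting by population size band shares:
  0.8×48.4 + 0.09×61.2 + 0.11×73.4 = 52.302%
Difference = 52.302 − 61.0875 = -8.7855 pp.

-8.8 percentage points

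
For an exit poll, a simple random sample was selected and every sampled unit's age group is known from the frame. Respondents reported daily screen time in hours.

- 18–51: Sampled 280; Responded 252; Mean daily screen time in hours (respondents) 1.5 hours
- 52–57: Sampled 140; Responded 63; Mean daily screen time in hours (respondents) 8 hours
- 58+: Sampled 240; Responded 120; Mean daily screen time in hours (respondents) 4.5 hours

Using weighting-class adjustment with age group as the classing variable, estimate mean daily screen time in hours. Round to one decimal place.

Class response rates: 18–51 252/280 = 90%, 52–57 63/140 = 45%, 58+ 120/240 = 50%.
Inverse-response-rate weighting restores each class to its sampled count, so class totals weight by n_sampled:
  18–51: 280 × 1.5 = 420
  52–57: 140 × 8 = 1120
  58+: 240 × 4.5 = 1080
Adjusted estimate = 2620 / 660 = 3.9697 → 4.0.

4.0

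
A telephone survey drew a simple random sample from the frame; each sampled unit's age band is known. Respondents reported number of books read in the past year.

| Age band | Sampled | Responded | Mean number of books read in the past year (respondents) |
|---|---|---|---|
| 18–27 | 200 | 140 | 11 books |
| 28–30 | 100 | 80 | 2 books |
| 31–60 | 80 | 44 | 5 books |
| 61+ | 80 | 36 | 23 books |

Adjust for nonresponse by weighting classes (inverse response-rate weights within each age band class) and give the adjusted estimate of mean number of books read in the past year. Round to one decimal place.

10.1

Class response rates: 18–27 140/200 = 70%, 28–30 80/100 = 80%, 31–60 44/80 = 55%, 61+ 36/80 = 45%.
Inverse-response-rate weighting restores each class to its sampled count, so class totals weight by n_sampled:
  18–27: 200 × 11 = 2200
  28–30: 100 × 2 = 200
  31–60: 80 × 5 = 400
  61+: 80 × 23 = 1840
Adjusted estimate = 4640 / 460 = 10.087 → 10.1.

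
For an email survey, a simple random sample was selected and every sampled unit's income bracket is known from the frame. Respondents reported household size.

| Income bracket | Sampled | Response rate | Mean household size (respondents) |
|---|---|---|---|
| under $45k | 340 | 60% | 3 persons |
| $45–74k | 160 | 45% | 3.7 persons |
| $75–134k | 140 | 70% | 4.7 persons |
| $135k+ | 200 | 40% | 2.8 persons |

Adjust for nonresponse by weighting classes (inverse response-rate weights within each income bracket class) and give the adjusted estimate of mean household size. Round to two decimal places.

Inverse-response-rate weighting restores each class to its sampled count, so class totals weight by n_sampled:
  under $45k: 340 × 3 = 1020
  $45–74k: 160 × 3.7 = 592
  $75–134k: 140 × 4.7 = 658
  $135k+: 200 × 2.8 = 560
Adjusted estimate = 2830 / 840 = 3.36905 → 3.37.

3.37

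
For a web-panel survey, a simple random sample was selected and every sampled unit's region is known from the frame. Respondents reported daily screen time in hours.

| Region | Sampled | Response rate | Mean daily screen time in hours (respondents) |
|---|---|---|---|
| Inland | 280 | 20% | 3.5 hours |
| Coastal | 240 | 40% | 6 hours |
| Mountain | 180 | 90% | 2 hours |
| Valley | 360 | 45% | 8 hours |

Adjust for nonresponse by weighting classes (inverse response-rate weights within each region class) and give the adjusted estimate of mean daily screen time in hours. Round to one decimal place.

Inverse-response-rate weighting restores each class to its sampled count, so class totals weight by n_sampled:
  Inland: 280 × 3.5 = 980
  Coastal: 240 × 6 = 1440
  Mountain: 180 × 2 = 360
  Valley: 360 × 8 = 2880
Adjusted estimate = 5660 / 1,060 = 5.33962 → 5.3.

5.3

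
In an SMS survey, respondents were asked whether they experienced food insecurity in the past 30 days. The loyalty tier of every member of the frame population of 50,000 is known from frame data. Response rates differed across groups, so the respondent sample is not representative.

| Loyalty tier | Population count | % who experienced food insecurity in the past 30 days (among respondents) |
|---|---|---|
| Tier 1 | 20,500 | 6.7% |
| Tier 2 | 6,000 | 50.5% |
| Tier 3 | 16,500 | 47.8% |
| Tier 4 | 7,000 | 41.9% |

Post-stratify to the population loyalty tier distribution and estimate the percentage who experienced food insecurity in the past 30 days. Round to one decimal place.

30.4%

Weight each group's respondent value by its population share:
  Tier 1: (20,500/50,000) × 6.7 = 2.747
  Tier 2: (6,000/50,000) × 50.5 = 6.06
  Tier 3: (16,500/50,000) × 47.8 = 15.774
  Tier 4: (7,000/50,000) × 41.9 = 5.866
Post-stratified estimate = 30.447 → 30.4%.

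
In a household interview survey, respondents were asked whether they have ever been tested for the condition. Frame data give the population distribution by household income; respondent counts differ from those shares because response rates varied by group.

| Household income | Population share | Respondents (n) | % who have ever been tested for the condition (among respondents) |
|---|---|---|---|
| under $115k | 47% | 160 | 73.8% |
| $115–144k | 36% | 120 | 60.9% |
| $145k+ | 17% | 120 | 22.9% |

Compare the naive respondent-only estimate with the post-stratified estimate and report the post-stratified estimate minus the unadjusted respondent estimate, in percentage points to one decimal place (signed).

+5.8 percentage points

Unadjusted (pooled respondent) estimate weights by respondent counts:
  (160/400)×73.8 + (120/400)×60.9 + (120/400)×22.9 = 54.66%
Reweighting by population household income shares:
  0.47×73.8 + 0.36×60.9 + 0.17×22.9 = 60.503%
Difference = 60.503 − 54.66 = 5.843 pp.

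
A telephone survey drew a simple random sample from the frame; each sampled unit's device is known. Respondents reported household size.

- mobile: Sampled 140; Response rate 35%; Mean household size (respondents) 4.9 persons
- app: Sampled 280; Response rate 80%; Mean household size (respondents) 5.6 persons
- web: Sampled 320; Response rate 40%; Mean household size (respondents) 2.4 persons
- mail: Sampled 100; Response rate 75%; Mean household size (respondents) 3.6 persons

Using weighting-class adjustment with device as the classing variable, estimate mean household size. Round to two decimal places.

Weighting each respondent by the inverse class response rate inflates each class back to its sampled size, so the class weight is n_sampled:
  mobile: 140 × 4.9 = 686
  app: 280 × 5.6 = 1568
  web: 320 × 2.4 = 768
  mail: 100 × 3.6 = 360
Adjusted estimate = 3382 / 840 = 4.02619 → 4.03.

4.03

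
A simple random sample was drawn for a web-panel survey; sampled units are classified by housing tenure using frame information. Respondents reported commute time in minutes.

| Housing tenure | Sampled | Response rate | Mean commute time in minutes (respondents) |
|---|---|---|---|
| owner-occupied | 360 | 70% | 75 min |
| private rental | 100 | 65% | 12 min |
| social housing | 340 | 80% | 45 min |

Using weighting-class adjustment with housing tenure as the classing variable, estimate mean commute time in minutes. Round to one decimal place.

54.4

Each respondent's weight = sampled/responded in their class; summing within a class gives n_sampled, so:
  owner-occupied: 360 × 75 = 27,000
  private rental: 100 × 12 = 1200
  social housing: 340 × 45 = 15,300
Adjusted estimate = 43,500 / 800 = 54.375 → 54.4.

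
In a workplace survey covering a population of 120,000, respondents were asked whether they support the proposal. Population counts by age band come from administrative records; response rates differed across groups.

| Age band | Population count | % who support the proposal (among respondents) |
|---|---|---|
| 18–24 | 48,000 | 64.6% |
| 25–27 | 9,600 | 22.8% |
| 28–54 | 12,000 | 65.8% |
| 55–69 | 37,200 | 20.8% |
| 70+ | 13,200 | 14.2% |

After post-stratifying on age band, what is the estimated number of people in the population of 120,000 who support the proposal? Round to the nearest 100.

Apply each group's respondent rate to its population count:
  18–24: 48,000 × 64.6% = 31,008
  25–27: 9,600 × 22.8% = 2188.8
  28–54: 12,000 × 65.8% = 7896
  55–69: 37,200 × 20.8% = 7737.6
  70+: 13,200 × 14.2% = 1874.4
Estimated total = 50704.8 → 50,700.

50,700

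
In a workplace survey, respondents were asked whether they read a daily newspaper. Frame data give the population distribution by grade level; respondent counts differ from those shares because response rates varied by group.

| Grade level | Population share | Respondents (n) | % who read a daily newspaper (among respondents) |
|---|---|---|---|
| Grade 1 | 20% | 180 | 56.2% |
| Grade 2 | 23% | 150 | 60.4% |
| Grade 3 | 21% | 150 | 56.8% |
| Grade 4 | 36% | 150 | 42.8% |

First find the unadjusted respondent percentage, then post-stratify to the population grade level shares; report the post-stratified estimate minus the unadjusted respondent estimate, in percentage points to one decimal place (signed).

-1.7 percentage points

Unadjusted (pooled respondent) estimate weights by respondent counts:
  (180/630)×56.2 + (150/630)×60.4 + (150/630)×56.8 + (150/630)×42.8 = 54.1524%
Reweighting by population grade level shares:
  0.2×56.2 + 0.23×60.4 + 0.21×56.8 + 0.36×42.8 = 52.468%
Difference = 52.468 − 54.1524 = -1.6844 pp.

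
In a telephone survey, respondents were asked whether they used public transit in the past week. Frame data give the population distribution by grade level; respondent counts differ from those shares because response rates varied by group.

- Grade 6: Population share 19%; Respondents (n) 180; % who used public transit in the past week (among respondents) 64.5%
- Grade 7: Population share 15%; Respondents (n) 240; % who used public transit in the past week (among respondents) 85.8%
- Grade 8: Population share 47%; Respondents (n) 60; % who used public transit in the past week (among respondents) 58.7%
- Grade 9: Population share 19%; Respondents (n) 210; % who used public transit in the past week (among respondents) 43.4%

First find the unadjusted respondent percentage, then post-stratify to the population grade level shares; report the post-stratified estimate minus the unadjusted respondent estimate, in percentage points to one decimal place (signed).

-4.0 percentage points

Unadjusted (pooled respondent) estimate weights by respondent counts:
  (180/690)×64.5 + (240/690)×85.8 + (60/690)×58.7 + (210/690)×43.4 = 64.9826%
Reweighting by population grade level shares:
  0.19×64.5 + 0.15×85.8 + 0.47×58.7 + 0.19×43.4 = 60.96%
Difference = 60.96 − 64.9826 = -4.0226 pp.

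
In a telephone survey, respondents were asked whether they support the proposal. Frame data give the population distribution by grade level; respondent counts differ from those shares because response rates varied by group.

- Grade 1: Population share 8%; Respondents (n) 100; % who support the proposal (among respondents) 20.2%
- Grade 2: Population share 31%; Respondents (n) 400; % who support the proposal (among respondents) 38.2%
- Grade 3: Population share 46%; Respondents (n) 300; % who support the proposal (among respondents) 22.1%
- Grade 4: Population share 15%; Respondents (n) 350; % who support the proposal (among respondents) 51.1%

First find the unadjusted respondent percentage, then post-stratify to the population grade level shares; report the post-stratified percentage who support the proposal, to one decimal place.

Unadjusted (pooled respondent) estimate weights by respondent counts:
  (100/1150)×20.2 + (400/1150)×38.2 + (300/1150)×22.1 + (350/1150)×51.1 = 36.3609%
Reweighting by population grade level shares:
  0.08×20.2 + 0.31×38.2 + 0.46×22.1 + 0.15×51.1 = 31.289%

31.3%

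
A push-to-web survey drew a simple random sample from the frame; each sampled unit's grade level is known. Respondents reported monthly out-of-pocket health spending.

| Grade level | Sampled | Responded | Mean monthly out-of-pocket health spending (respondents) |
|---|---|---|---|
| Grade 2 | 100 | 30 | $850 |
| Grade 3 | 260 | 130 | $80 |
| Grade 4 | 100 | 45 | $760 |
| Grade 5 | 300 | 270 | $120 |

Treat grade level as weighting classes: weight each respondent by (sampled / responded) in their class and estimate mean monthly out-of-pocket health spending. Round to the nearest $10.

Response rates by class: Grade 2 30/100 = 30%, Grade 3 130/260 = 50%, Grade 4 45/100 = 45%, Grade 5 270/300 = 90%.
Weighting each respondent by the inverse class response rate inflates each class back to its sampled size, so the class weight is n_sampled:
  Grade 2: 100 × 850 = 85,000
  Grade 3: 260 × 80 = 20,800
  Grade 4: 100 × 760 = 76,000
  Grade 5: 300 × 120 = 36,000
Adjusted estimate = 217,800 / 760 = 286.579 → $290.

$290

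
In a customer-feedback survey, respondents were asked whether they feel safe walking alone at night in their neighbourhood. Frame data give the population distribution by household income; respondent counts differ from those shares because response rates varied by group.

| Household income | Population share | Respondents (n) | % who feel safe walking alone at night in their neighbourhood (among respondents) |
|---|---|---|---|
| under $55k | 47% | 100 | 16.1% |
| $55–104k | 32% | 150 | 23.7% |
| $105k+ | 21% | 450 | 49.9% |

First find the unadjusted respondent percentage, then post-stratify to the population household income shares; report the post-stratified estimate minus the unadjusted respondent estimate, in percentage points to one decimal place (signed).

Naive respondent-only estimate (weights = respondent counts):
  (100/700)×16.1 + (150/700)×23.7 + (450/700)×49.9 = 39.4571%
Post-stratified estimate weights by population shares:
  0.47×16.1 + 0.32×23.7 + 0.21×49.9 = 25.63%
Difference = 25.63 − 39.4571 = -13.8271 pp.

-13.8 percentage points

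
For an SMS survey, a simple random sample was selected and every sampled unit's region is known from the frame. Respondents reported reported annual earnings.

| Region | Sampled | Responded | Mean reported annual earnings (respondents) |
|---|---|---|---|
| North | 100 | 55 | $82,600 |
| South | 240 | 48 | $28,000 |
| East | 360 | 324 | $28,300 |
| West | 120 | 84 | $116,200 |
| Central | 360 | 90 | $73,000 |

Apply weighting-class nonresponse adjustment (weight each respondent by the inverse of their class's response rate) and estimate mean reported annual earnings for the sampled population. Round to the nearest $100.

Response rates by class: North 55/100 = 55%, South 48/240 = 20%, East 324/360 = 90%, West 84/120 = 70%, Central 90/360 = 25%.
Each respondent's weight = sampled/responded in their class; summing within a class gives n_sampled, so:
  North: 100 × 82,600 = 8,260,000
  South: 240 × 28,000 = 6,720,000
  East: 360 × 28,300 = 10,188,000
  West: 120 × 116,200 = 13,944,000
  Central: 360 × 73,000 = 26,280,000
Adjusted estimate = 65,392,000 / 1,180 = 55416.9 → $55,400.

$55,400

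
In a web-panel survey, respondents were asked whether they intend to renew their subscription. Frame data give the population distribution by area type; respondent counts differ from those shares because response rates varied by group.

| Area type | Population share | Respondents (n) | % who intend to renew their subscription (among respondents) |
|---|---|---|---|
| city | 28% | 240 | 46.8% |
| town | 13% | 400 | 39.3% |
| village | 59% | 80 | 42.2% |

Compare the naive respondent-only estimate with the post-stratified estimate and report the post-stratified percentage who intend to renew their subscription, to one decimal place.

43.1%

Without adjustment, the pooled respondent share is:
  (240/720)×46.8 + (400/720)×39.3 + (80/720)×42.2 = 42.1222%
Post-stratified estimate weights by population shares:
  0.28×46.8 + 0.13×39.3 + 0.59×42.2 = 43.111%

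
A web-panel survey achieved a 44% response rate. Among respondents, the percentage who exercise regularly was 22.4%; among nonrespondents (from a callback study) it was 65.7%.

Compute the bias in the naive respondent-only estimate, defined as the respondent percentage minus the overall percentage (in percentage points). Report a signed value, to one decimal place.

-24.2 percentage points

Nonresponse fraction = 1 − 0.44 = 0.56.
Bias = (nonresponse fraction) × (respondent percentage − nonrespondent percentage)
     = 0.56 × (22.4 − 65.7) = 0.56 × -43.3 = -24.248.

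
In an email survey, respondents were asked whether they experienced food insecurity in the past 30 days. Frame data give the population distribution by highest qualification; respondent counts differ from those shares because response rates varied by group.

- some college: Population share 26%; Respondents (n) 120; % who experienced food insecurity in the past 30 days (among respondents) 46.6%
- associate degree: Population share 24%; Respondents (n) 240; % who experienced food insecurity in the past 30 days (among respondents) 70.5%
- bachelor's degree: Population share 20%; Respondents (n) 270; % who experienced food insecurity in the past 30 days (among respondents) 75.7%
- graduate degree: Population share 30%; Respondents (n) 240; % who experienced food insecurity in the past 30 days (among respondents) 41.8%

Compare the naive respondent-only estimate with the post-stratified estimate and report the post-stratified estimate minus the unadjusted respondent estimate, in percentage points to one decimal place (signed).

Unadjusted (pooled respondent) estimate weights by respondent counts:
  (120/870)×46.6 + (240/870)×70.5 + (270/870)×75.7 + (240/870)×41.8 = 60.9%
Post-stratifying to population shares instead:
  0.26×46.6 + 0.24×70.5 + 0.2×75.7 + 0.3×41.8 = 56.716%
Difference = 56.716 − 60.9 = -4.184 pp.

-4.2 percentage points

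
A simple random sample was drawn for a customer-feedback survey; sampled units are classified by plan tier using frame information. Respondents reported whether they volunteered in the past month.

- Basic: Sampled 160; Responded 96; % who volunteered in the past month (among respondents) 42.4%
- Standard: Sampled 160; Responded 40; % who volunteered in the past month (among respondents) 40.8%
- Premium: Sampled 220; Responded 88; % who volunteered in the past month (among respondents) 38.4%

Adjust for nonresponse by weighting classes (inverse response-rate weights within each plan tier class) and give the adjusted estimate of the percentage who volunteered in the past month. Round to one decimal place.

40.3%

Response rates by class: Basic 96/160 = 60%, Standard 40/160 = 25%, Premium 88/220 = 40%.
Weighting each respondent by the inverse class response rate inflates each class back to its sampled size, so the class weight is n_sampled:
  Basic: 160 × 42.4 = 6784
  Standard: 160 × 40.8 = 6528
  Premium: 220 × 38.4 = 8448
Adjusted estimate = 21,760 / 540 = 40.2963 → 40.3%.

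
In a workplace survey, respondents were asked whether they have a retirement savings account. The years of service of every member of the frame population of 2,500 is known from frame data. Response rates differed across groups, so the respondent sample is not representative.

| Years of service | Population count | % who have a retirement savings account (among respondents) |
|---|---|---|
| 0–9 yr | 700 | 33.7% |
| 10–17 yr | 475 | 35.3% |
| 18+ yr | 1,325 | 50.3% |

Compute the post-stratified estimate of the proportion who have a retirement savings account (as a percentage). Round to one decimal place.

Reweight to the known years of service distribution:
  0–9 yr: (700/2,500) × 33.7 = 9.436
  10–17 yr: (475/2,500) × 35.3 = 6.707
  18+ yr: (1,325/2,500) × 50.3 = 26.659
Post-stratified estimate = 42.802 → 42.8%.

42.8%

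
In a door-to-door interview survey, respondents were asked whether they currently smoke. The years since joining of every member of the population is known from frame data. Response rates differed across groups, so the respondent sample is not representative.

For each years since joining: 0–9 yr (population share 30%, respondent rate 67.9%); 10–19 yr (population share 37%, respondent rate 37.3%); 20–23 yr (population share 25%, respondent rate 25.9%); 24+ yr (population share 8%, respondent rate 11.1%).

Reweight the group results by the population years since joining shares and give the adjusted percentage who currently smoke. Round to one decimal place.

41.5%

Post-stratification weights by population share, not respondent share:
  0–9 yr: 0.3 × 67.9 = 20.37
  10–19 yr: 0.37 × 37.3 = 13.801
  20–23 yr: 0.25 × 25.9 = 6.475
  24+ yr: 0.08 × 11.1 = 0.888
Post-stratified estimate = 41.534 → 41.5%.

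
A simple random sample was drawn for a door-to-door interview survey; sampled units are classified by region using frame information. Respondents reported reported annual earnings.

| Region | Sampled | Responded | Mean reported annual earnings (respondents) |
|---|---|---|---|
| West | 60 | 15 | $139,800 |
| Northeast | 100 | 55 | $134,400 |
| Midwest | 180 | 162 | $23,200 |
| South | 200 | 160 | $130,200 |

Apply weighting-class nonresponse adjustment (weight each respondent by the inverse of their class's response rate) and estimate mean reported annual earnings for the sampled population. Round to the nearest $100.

Class response rates: West 15/60 = 25%, Northeast 55/100 = 55%, Midwest 162/180 = 90%, South 160/200 = 80%.
Each respondent's weight = sampled/responded in their class; summing within a class gives n_sampled, so:
  West: 60 × 139,800 = 8,388,000
  Northeast: 100 × 134,400 = 13,440,000
  Midwest: 180 × 23,200 = 4,176,000
  South: 200 × 130,200 = 26,040,000
Adjusted estimate = 52,044,000 / 540 = 96377.8 → $96,400.

$96,400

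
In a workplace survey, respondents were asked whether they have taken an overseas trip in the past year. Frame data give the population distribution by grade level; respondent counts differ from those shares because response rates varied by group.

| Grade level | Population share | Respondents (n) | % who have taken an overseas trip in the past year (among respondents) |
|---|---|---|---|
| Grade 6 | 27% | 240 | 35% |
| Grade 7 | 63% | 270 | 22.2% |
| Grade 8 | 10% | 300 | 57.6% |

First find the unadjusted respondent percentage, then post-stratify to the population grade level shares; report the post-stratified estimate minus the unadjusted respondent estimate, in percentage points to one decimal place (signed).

Unadjusted (pooled respondent) estimate weights by respondent counts:
  (240/810)×35 + (270/810)×22.2 + (300/810)×57.6 = 39.1037%
Post-stratifying to population shares instead:
  0.27×35 + 0.63×22.2 + 0.1×57.6 = 29.196%
Difference = 29.196 − 39.1037 = -9.9077 pp.

-9.9 percentage points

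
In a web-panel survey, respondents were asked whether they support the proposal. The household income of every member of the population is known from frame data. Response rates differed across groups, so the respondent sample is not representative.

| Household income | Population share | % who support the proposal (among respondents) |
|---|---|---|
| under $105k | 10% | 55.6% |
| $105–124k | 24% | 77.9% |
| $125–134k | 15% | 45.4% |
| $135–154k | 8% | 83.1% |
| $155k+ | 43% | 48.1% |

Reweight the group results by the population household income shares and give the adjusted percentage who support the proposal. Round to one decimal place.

58.4%

Post-stratification weights by population share, not respondent share:
  under $105k: 0.1 × 55.6 = 5.56
  $105–124k: 0.24 × 77.9 = 18.696
  $125–134k: 0.15 × 45.4 = 6.81
  $135–154k: 0.08 × 83.1 = 6.648
  $155k+: 0.43 × 48.1 = 20.683
Post-stratified estimate = 58.397 → 58.4%.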